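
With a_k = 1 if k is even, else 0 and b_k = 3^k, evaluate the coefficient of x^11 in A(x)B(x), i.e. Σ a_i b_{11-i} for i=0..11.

199290

The convolution is the x^11 coefficient of A(x)B(x).
Σ = 1·177147 + 0·59049 + 1·19683 + 0·6561 + 1·2187 + 0·729 + 1·243 + 0·81 + 1·27 + 0·9 + 1·3 + 0·1 = 199290.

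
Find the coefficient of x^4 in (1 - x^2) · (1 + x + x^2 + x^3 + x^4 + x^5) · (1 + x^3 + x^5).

(1 - x^2) has coefficients 1,0,-1 for degrees 0…2.
(1 + x + x^2 + x^3 + x^4 + x^5) has coefficients 1,1,1,1,1 for degrees 0…4.
Finally multiplying by (1 + x^3 + x^5), the product of all factors after the first has coefficients 1,1,1,2,2 for degrees 0…4.
[x^4] = 1·2 − 1·1 = 1.

1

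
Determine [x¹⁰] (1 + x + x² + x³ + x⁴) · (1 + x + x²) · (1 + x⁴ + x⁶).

4

(1 + x + x² + x³ + x⁴) has coefficients 1,1,1,1,1 for degrees 0…4.
(1 + x + x²) has coefficients 1,1,1,0,0,0,0,0,0,0,0 for degrees 0…10.
Finally multiplying by (1 + x⁴ + x⁶), the product of all factors after the first has coefficients 1,1,1,0,1,1,2,1,1,0,0 for degrees 0…10.
[x¹⁰] = 1·0 + 1·0 + 1·1 + 1·1 + 1·2 = 4.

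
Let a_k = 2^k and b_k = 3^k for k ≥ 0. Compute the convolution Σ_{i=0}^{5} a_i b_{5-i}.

This is [x^5] in the product of the two ordinary generating functions.
Σ = 1·243 + 2·81 + 4·27 + 8·9 + 16·3 + 32·1 = 665.

665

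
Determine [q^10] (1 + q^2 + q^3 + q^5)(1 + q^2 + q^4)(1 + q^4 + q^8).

3

(1 + q^2 + q^3 + q^5) has coefficients 1,0,1,1,0,1 for degrees 0…5.
(1 + q^2 + q^4) has coefficients 1,0,1,0,1,0,0,0,0,0,0 for degrees 0…10.
Finally multiplying by (1 + q^4 + q^8), the product of all factors after the first has coefficients 1,0,1,0,2,0,1,0,2,0,1 for degrees 0…10.
[q^10] = 1·1 + 1·2 + 1·0 + 1·0 = 3.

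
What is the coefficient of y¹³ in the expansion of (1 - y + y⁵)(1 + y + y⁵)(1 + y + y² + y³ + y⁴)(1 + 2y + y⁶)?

(1 - y + y⁵) has coefficients 1,-1,0,0,0,1 for degrees 0…5.
(1 + y + y⁵) has coefficients 1,1,0,0,0,1,0,0,0,0,0,0,0,0 for degrees 0…13.
Multiplying by (1 + y + y² + y³ + y⁴) gives running coefficients 1,2,2,2,2,2,1,1,1,1,0,0,0,0 for degrees 0…13.
Finally multiplying by (1 + 2y + y⁶), the product of all factors after the first has coefficients 1,4,6,6,6,6,6,5,5,5,4,2,1,1 for degrees 0…13.
[y¹³] = 1·1 − 1·1 + 1·5 = 5.

5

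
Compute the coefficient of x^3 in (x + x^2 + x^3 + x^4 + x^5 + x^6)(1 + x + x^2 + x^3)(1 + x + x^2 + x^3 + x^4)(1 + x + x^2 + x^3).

(x + x^2 + x^3 + x^4 + x^5 + x^6) has coefficients 0,1,1,1 for degrees 0…3.
(1 + x + x^2 + x^3) has coefficients 1,1,1,1 for degrees 0…3.
Multiplying by (1 + x + x^2 + x^3 + x^4) gives running coefficients 1,2,3,4 for degrees 0…3.
Finally multiplying by (1 + x + x^2 + x^3), the product of all factors after the first has coefficients 1,3,6,10 for degrees 0…3.
[x^3] = 1·6 + 1·3 + 1·1 = 10.

10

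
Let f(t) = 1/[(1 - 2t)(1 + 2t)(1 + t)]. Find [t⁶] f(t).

85

Partial fractions give a closed form: a_n = (1/3)·2^n + (1)·(-2)^n + (-1/3)·(-1)^n.
At n = 6: a_6 = 85.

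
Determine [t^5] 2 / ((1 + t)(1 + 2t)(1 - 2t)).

-42

Partial fractions give a closed form: a_n = (-2/3)·(-1)^n + (2)·(-2)^n + (2/3)·2^n.
At n = 5: a_5 = -42.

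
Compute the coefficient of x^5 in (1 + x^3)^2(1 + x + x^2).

(1 + x^3)^2 has coefficients 1,0,0,2,0,0 for degrees 0…5.
(1 + x + x^2) has coefficients 1,1,1,0,0,0 for degrees 0…5.
[x^5] = 1·0 + 2·1 = 2.

2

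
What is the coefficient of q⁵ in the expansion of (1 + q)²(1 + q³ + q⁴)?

(1 + q)² has coefficients 1,2,1 for degrees 0…2.
(1 + q³ + q⁴) has coefficients 1,0,0,1,1,0 for degrees 0…5.
[q⁵] = 1·0 + 2·1 + 1·1 = 3.

3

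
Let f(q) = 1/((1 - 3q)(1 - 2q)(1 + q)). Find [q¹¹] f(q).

The denominator gives the recurrence a_n = 4a_(n−1) − a_(n−2) − 6a_(n−3) for n ≥ 3; the numerator fixes a_0 = 1, a_1 = 4, a_2 = 15.
Iterating: 1, 4, 15, 50, 161, 504, 1555, 4750, 14421, 43604, 131495, 395850, so a_11 = 395850.

395850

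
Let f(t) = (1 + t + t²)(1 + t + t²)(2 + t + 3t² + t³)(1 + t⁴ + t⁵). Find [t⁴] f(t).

17

(1 + t + t²) has coefficients 1,1,1 for degrees 0…2.
(1 + t + t²) has coefficients 1,1,1,0,0 for degrees 0…4.
Multiplying by (2 + t + 3t² + t³) gives running coefficients 2,3,6,5,4 for degrees 0…4.
Finally multiplying by (1 + t⁴ + t⁵), the product of all factors after the first has coefficients 2,3,6,5,6 for degrees 0…4.
[t⁴] = 1·6 + 1·5 + 1·6 = 17.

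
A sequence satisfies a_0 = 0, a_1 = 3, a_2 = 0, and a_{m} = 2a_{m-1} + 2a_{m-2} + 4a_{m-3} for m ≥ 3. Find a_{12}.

163200

The ordinary generating function has denominator 1 - 2x - 2x^2 - 4x^3.
Iterating the recurrence: a_0,…,a_{12} = 0, 3, 0, 6, 24, 60, 192, 600, 1824, 5616, 17280, 53088, 163200.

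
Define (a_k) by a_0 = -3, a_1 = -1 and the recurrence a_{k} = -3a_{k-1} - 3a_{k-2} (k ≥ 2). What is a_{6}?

81

The ordinary generating function has denominator 1 + 3q + 3q^2.
Iterating the recurrence: a_0,…,a_{6} = -3, -1, 12, -33, 63, -90, 81.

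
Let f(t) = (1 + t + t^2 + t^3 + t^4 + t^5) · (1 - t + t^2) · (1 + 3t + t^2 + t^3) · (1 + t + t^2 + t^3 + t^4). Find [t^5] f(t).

(1 + t + t^2 + t^3 + t^4 + t^5) has coefficients 1,1,1,1,1,1 for degrees 0…5.
(1 - t + t^2) has coefficients 1,-1,1,0,0,0 for degrees 0…5.
Multiplying by (1 + 3t + t^2 + t^3) gives running coefficients 1,2,-1,3,0,1 for degrees 0…5.
Finally multiplying by (1 + t + t^2 + t^3 + t^4), the product of all factors after the first has coefficients 1,3,2,5,5,5 for degrees 0…5.
[t^5] = 1·5 + 1·5 + 1·5 + 1·2 + 1·3 + 1·1 = 21.

21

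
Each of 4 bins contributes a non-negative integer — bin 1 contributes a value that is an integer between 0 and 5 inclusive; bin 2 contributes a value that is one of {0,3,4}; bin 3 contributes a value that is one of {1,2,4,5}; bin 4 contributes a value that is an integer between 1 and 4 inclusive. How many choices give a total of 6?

The generating function for the choices is (1 + t + t² + t³ + t⁴ + t⁵)·(1 + t³ + t⁴)·(t + t² + t⁴ + t⁵)·(t + t² + t³ + t⁴); the count is [t⁶].
(1 + t + t² + t³ + t⁴ + t⁵) has coefficients 1,1,1,1,1,1 for degrees 0…5.
(1 + t³ + t⁴) has coefficients 1,0,0,1,1,0,0 for degrees 0…6.
Multiplying by (t + t² + t⁴ + t⁵) gives running coefficients 0,1,1,0,2,3,1 for degrees 0…6.
Finally multiplying by (t + t² + t³ + t⁴), the product of all factors after the first has coefficients 0,0,1,2,2,4,6 for degrees 0…6.
[t⁶] = 1·6 + 1·4 + 1·2 + 1·2 + 1·1 + 1·0 = 15.

15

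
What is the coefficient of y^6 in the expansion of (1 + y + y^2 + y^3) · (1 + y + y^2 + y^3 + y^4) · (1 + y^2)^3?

24

(1 + y + y^2 + y^3) has coefficients 1,1,1,1 for degrees 0…3.
(1 + y + y^2 + y^3 + y^4) has coefficients 1,1,1,1,1,0,0 for degrees 0…6.
Finally multiplying by (1 + y^2)^3, the product of all factors after the first has coefficients 1,1,4,4,7,6,7 for degrees 0…6.
[y^6] = 1·7 + 1·6 + 1·7 + 1·4 = 24.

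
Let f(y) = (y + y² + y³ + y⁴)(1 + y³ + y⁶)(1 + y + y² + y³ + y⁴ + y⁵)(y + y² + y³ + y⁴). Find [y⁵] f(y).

(y + y² + y³ + y⁴) has coefficients 0,1,1,1,1 for degrees 0…4.
(1 + y³ + y⁶) has coefficients 1,0,0,1,0,0 for degrees 0…5.
Multiplying by (1 + y + y² + y³ + y⁴ + y⁵) gives running coefficients 1,1,1,2,2,2 for degrees 0…5.
Finally multiplying by (y + y² + y³ + y⁴), the product of all factors after the first has coefficients 0,1,2,3,5,6 for degrees 0…5.
[y⁵] = 1·5 + 1·3 + 1·2 + 1·1 = 11.

11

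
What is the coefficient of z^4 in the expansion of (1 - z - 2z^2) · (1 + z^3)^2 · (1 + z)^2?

0

(1 - z - 2z^2) has coefficients 1,-1,-2 for degrees 0…2.
(1 + z^3)^2 has coefficients 1,0,0,2,0 for degrees 0…4.
Finally multiplying by (1 + z)^2, the product of all factors after the first has coefficients 1,2,1,2,4 for degrees 0…4.
[z^4] = 1·4 − 1·2 − 2·1 = 0.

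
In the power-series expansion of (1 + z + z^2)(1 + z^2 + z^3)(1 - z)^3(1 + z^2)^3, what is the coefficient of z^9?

(1 + z + z^2) has coefficients 1,1,1 for degrees 0…2.
(1 + z^2 + z^3) has coefficients 1,0,1,1,0,0,0,0,0,0 for degrees 0…9.
Multiplying by (1 - z)^3 gives running coefficients 1,-3,4,-3,0,2,-1,0,0,0 for degrees 0…9.
Finally multiplying by (1 + z^2)^3, the product of all factors after the first has coefficients 1,-3,7,-12,15,-16,12,-6,1,3 for degrees 0…9.
[z^9] = 1·3 + 1·1 + 1·(-6) = -2.

-2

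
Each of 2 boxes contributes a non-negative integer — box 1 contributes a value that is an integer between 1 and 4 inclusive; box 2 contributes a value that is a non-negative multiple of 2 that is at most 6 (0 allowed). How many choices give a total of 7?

The generating function for the choices is (y + y^2 + y^3 + y^4)·(1 + y^2 + y^4 + y^6); the count is [y^7].
(y + y^2 + y^3 + y^4) has coefficients 0,1,1,1,1 for degrees 0…4.
(1 + y^2 + y^4 + y^6) has coefficients 1,0,1,0,1,0,1,0 for degrees 0…7.
[y^7] = 1·1 + 1·0 + 1·1 + 1·0 = 2.

2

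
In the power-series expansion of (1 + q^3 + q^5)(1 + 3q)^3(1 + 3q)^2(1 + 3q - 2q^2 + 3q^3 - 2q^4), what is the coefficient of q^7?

1400

(1 + q^3 + q^5) has coefficients 1,0,0,1,0,1 for degrees 0…5.
(1 + 3q)^3 has coefficients 1,9,27,27,0,0,0,0 for degrees 0…7.
Multiplying by (1 + 3q)^2 gives running coefficients 1,15,90,270,405,243,0,0 for degrees 0…7.
Finally multiplying by (1 + 3q - 2q^2 + 3q^3 - 2q^4), the product of all factors after the first has coefficients 1,18,133,513,1078,1158,549,189 for degrees 0…7.
[q^7] = 1·189 + 1·1078 + 1·133 = 1400.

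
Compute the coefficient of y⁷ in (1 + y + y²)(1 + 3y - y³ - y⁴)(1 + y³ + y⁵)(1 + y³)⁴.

(1 + y + y²) has coefficients 1,1,1 for degrees 0…2.
(1 + 3y - y³ - y⁴) has coefficients 1,3,0,-1,-1,0,0,0 for degrees 0…7.
Multiplying by (1 + y³ + y⁵) gives running coefficients 1,3,0,0,2,1,2,-1 for degrees 0…7.
Finally multiplying by (1 + y³)⁴, the product of all factors after the first has coefficients 1,3,0,4,14,1,8,25 for degrees 0…7.
[y⁷] = 1·25 + 1·8 + 1·1 = 34.

34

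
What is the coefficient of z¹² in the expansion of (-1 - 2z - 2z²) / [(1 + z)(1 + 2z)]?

-4095

The denominator gives the recurrence a_n = −3a_(n−1) − 2a_(n−2) for n ≥ 3; the numerator fixes a_0 = -1, a_1 = 1, a_2 = -3.
Iterating: -1, 1, -3, 7, -15, 31, -63, 127, -255, 511, -1023, 2047, -4095, so a_12 = -4095.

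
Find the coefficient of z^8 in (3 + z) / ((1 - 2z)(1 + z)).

The denominator gives the recurrence a_n = a_(n−1) + 2a_(n−2) for n ≥ 2; the numerator fixes a_0 = 3, a_1 = 4.
Iterating: 3, 4, 10, 18, 38, 74, 150, 298, 598, so a_8 = 598.

598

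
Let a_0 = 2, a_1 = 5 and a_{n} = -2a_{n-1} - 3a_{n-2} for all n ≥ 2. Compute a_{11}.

The ordinary generating function has denominator 1 + 2q + 3q^2.
Iterating the recurrence: a_0,…,a_{11} = 2, 5, -16, 17, 14, -79, 116, 5, -358, 701, -328, -1447.

-1447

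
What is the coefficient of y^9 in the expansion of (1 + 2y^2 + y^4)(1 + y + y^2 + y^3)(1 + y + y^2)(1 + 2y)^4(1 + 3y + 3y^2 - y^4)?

(1 + 2y^2 + y^4) has coefficients 1,0,2,0,1 for degrees 0…4.
(1 + y + y^2 + y^3) has coefficients 1,1,1,1,0,0,0,0,0,0 for degrees 0…9.
Multiplying by (1 + y + y^2) gives running coefficients 1,2,3,3,2,1,0,0,0,0 for degrees 0…9.
Multiplying by (1 + 2y)^4 gives running coefficients 1,10,43,107,178,217,200,136,64,16 for degrees 0…9.
Finally multiplying by (1 + 3y + 3y^2 - y^4), the product of all factors after the first has coefficients 1,13,76,266,627,1062,1342,1280,894,399 for degrees 0…9.
[y^9] = 1·399 + 2·1280 + 1·1062 = 4021.

4021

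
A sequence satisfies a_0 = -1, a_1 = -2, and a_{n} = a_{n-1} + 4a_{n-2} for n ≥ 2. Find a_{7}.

-622

The ordinary generating function has denominator 1 - t - 4t^2.
Iterating the recurrence: a_0,…,a_{7} = -1, -2, -6, -14, -38, -94, -246, -622.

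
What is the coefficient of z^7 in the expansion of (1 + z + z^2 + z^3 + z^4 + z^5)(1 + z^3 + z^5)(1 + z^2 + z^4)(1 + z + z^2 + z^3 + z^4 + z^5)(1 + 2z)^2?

(1 + z + z^2 + z^3 + z^4 + z^5) has coefficients 1,1,1,1,1,1 for degrees 0…5.
(1 + z^3 + z^5) has coefficients 1,0,0,1,0,1,0,0 for degrees 0…7.
Multiplying by (1 + z^2 + z^4) gives running coefficients 1,0,1,1,1,2,0,2 for degrees 0…7.
Multiplying by (1 + z + z^2 + z^3 + z^4 + z^5) gives running coefficients 1,1,2,3,4,6,5,7 for degrees 0…7.
Finally multiplying by (1 + 2z)^2, the product of all factors after the first has coefficients 1,5,10,15,24,34,45,51 for degrees 0…7.
[z^7] = 1·51 + 1·45 + 1·34 + 1·24 + 1·15 + 1·10 = 179.

179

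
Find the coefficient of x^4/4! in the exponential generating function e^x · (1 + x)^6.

1045

The EGF product rule gives c_4 = Σ_{k_1+k_2=4} C(4; k_1,k_2) · ∏ g_i(k_i), where e^x gives (1)^k; (1+x)^6 gives the falling factorial (6)_k.
g_1(k) for k = 0…4: 1, 1, 1, 1, 1.
g_2(k) for k = 0…4: 1, 6, 30, 120, 360.
c_4 = Σ_k C(4,k)·g_1(k)·g_2(4−k) = 1·1·360 + 4·1·120 + 6·1·30 + 4·1·6 + 1·1·1 = 360 + 480 + 180 + 24 + 1 = 1045.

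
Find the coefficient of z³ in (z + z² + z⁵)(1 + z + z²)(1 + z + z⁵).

(z + z² + z⁵) has coefficients 0,1,1,0 for degrees 0…3.
(1 + z + z²) has coefficients 1,1,1,0 for degrees 0…3.
Finally multiplying by (1 + z + z⁵), the product of all factors after the first has coefficients 1,2,2,1 for degrees 0…3.
[z³] = 1·2 + 1·2 = 4.

4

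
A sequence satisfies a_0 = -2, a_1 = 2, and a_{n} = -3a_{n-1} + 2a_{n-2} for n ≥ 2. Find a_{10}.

-248746

The ordinary generating function has denominator 1 + 3t - 2t^2.
Iterating the recurrence: a_0,…,a_{10} = -2, 2, -10, 34, -122, 434, -1546, 5506, -19610, 69842, -248746.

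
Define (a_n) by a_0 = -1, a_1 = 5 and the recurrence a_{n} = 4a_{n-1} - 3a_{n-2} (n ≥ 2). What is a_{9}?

The ordinary generating function has denominator 1 - 4z + 3z^2.
Iterating the recurrence: a_0,…,a_{9} = -1, 5, 23, 77, 239, 725, 2183, 6557, 19679, 59045.

59045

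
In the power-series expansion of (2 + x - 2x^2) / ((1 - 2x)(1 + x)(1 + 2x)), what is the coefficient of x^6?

107

Partial fractions give a closed form: a_n = (2/3)·2^n + (1/3)·(-1)^n + (1)·(-2)^n.
At n = 6: a_6 = 107.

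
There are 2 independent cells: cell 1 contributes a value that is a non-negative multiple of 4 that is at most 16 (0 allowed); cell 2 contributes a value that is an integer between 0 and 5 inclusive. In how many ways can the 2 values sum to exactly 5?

2

The generating function for the choices is (1 + x^4 + x^8 + x^12 + x^16)·(1 + x + x^2 + x^3 + x^4 + x^5); the count is [x^5].
(1 + x^4 + x^8 + x^12 + x^16) has coefficients 1,0,0,0,1,0 for degrees 0…5.
(1 + x + x^2 + x^3 + x^4 + x^5) has coefficients 1,1,1,1,1,1 for degrees 0…5.
[x^5] = 1·1 + 1·1 = 2.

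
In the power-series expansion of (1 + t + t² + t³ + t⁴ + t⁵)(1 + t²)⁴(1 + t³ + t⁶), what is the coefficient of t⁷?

26

(1 + t + t² + t³ + t⁴ + t⁵) has coefficients 1,1,1,1,1,1 for degrees 0…5.
(1 + t²)⁴ has coefficients 1,0,4,0,6,0,4,0 for degrees 0…7.
Finally multiplying by (1 + t³ + t⁶), the product of all factors after the first has coefficients 1,0,4,1,6,4,5,6 for degrees 0…7.
[t⁷] = 1·6 + 1·5 + 1·4 + 1·6 + 1·1 + 1·4 = 26.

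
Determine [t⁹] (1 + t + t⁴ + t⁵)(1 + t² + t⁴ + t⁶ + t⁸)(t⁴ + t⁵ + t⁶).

(1 + t + t⁴ + t⁵) has coefficients 1,1,0,0,1,1 for degrees 0…5.
(1 + t² + t⁴ + t⁶ + t⁸) has coefficients 1,0,1,0,1,0,1,0,1,0 for degrees 0…9.
Finally multiplying by (t⁴ + t⁵ + t⁶), the product of all factors after the first has coefficients 0,0,0,0,1,1,2,1,2,1 for degrees 0…9.
[t⁹] = 1·1 + 1·2 + 1·1 + 1·1 = 5.

5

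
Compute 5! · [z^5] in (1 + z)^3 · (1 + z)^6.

The EGF product rule gives c_5 = Σ_{k_1+k_2=5} C(5; k_1,k_2) · ∏ g_i(k_i), where (1+z)^3 gives the falling factorial (3)_k; (1+z)^6 gives the falling factorial (6)_k.
g_1(k) for k = 0…5: 1, 3, 6, 6, 0, 0.
g_2(k) for k = 0…5: 1, 6, 30, 120, 360, 720.
c_5 = Σ_k C(5,k)·g_1(k)·g_2(5−k) = 1·1·720 + 5·3·360 + 10·6·120 + 10·6·30 = 720 + 5400 + 7200 + 1800 = 15120.

15120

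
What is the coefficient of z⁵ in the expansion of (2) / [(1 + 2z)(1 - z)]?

The denominator gives the recurrence a_n = −a_(n−1) + 2a_(n−2) for n ≥ 2; the numerator fixes a_0 = 2, a_1 = -2.
Iterating: 2, -2, 6, -10, 22, -42, so a_5 = -42.

-42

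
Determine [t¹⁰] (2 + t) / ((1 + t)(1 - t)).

Partial fractions give a closed form: a_n = (1/2)·(-1)^n + (3/2)·1^n.
At n = 10: a_10 = 2.

2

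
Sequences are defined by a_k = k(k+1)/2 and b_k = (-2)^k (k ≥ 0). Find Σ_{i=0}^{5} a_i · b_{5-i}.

11

Write out a_i and b_{5-i} for i = 0,…,5 and sum the products.
Σ = 0·(-32) + 1·16 + 3·(-8) + 6·4 + 10·(-2) + 15·1 = 11.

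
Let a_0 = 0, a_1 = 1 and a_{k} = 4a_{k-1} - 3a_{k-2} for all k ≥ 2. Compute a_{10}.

The ordinary generating function has denominator 1 - 4t + 3t^2.
Iterating the recurrence: a_0,…,a_{10} = 0, 1, 4, 13, 40, 121, 364, 1093, 3280, 9841, 29524.

29524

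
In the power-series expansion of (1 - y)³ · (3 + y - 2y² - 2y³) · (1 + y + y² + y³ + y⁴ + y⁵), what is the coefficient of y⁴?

2

(1 - y)³ has coefficients 1,-3,3,-1 for degrees 0…3.
(3 + y - 2y² - 2y³) has coefficients 3,1,-2,-2,0 for degrees 0…4.
Finally multiplying by (1 + y + y² + y³ + y⁴ + y⁵), the product of all factors after the first has coefficients 3,4,2,0,0 for degrees 0…4.
[y⁴] = 1·0 − 3·0 + 3·2 − 1·4 = 2.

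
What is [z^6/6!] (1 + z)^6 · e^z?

13327

The EGF product rule gives c_6 = Σ_{k_1+k_2=6} C(6; k_1,k_2) · ∏ g_i(k_i), where (1+z)^6 gives the falling factorial (6)_k; e^z gives (1)^k.
g_1(k) for k = 0…6: 1, 6, 30, 120, 360, 720, 720.
g_2(k) for k = 0…6: 1, 1, 1, 1, 1, 1, 1.
c_6 = Σ_k C(6,k)·g_1(k)·g_2(6−k) = 1·1·1 + 6·6·1 + 15·30·1 + 20·120·1 + 15·360·1 + 6·720·1 + 1·720·1 = 1 + 36 + 450 + 2400 + 5400 + 4320 + 720 = 13327.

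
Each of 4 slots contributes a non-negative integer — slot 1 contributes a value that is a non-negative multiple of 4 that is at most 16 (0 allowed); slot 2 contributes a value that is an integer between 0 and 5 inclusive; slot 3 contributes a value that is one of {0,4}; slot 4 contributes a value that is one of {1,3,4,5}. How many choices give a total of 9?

The generating function for the choices is (1 + t^4 + t^8 + t^12 + t^16)·(1 + t + t^2 + t^3 + t^4 + t^5)·(1 + t^4)·(t + t^3 + t^4 + t^5); the count is [t^9].
(1 + t^4 + t^8 + t^12 + t^16) has coefficients 1,0,0,0,1,0,0,0,1,0 for degrees 0…9.
(1 + t + t^2 + t^3 + t^4 + t^5) has coefficients 1,1,1,1,1,1,0,0,0,0 for degrees 0…9.
Multiplying by (1 + t^4) gives running coefficients 1,1,1,1,2,2,1,1,1,1 for degrees 0…9.
Finally multiplying by (t + t^3 + t^4 + t^5), the product of all factors after the first has coefficients 0,1,1,2,3,5,5,5,6,6 for degrees 0…9.
[t^9] = 1·6 + 1·5 + 1·1 = 12.

12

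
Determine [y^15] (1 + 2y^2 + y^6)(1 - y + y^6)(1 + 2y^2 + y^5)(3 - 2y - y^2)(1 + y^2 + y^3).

-10

(1 + 2y^2 + y^6) has coefficients 1,0,2,0,0,0,1 for degrees 0…6.
(1 - y + y^6) has coefficients 1,-1,0,0,0,0,1,0,0,0,0,0,0,0,0,0 for degrees 0…15.
Multiplying by (1 + 2y^2 + y^5) gives running coefficients 1,-1,2,-2,0,1,0,0,2,0,0,1,0,0,0,0 for degrees 0…15.
Multiplying by (3 - 2y - y^2) gives running coefficients 3,-5,7,-9,2,5,-2,-1,6,-4,-2,3,-2,-1,0,0 for degrees 0…15.
Finally multiplying by (1 + y^2 + y^3), the product of all factors after the first has coefficients 3,-5,10,-11,4,3,-9,6,9,-7,3,5,-8,0,1,-3 for degrees 0…15.
[y^15] = 1·(-3) + 2·0 + 1·(-7) = -10.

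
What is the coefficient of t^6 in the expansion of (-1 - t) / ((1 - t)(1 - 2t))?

The denominator gives the recurrence a_n = 3a_(n−1) − 2a_(n−2) for n ≥ 3; the numerator fixes a_0 = -1, a_1 = -4, a_2 = -10.
Iterating: -1, -4, -10, -22, -46, -94, -190, so a_6 = -190.

-190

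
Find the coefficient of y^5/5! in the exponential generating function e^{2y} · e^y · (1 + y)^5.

14988

The EGF product rule gives c_5 = Σ_{k_1+k_2+k_3=5} C(5; k_1,k_2,k_3) · ∏ g_i(k_i), where e^{2y} gives (2)^k; e^y gives (1)^k; (1+y)^5 gives the falling factorial (5)_k.
g_1(k) for k = 0…5: 1, 2, 4, 8, 16, 32.
g_2(k) for k = 0…5: 1, 1, 1, 1, 1, 1.
g_3(k) for k = 0…5: 1, 5, 20, 60, 120, 120.
First combine the last two factors: h(k) = Σ_j C(k,j)·g_2(j)·g_3(k−j) for k = 0…5: 1, 6, 31, 136, 501, 1546.
c_5 = Σ_k C(5,k)·g_1(k)·h(5−k) = 1·1·1546 + 5·2·501 + 10·4·136 + 10·8·31 + 5·16·6 + 1·32·1 = 1546 + 5010 + 5440 + 2480 + 480 + 32 = 14988.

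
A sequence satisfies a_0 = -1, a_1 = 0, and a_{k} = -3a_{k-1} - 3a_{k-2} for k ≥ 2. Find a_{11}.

729

The ordinary generating function has denominator 1 + 3x + 3x^2.
Iterating the recurrence: a_0,…,a_{11} = -1, 0, 3, -9, 18, -27, 27, 0, -81, 243, -486, 729.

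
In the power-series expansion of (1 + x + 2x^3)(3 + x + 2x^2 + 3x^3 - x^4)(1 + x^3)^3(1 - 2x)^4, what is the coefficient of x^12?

(1 + x + 2x^3) has coefficients 1,1,0,2 for degrees 0…3.
(3 + x + 2x^2 + 3x^3 - x^4) has coefficients 3,1,2,3,-1,0,0,0,0,0,0,0,0 for degrees 0…12.
Multiplying by (1 + x^3)^3 gives running coefficients 3,1,2,12,2,6,18,0,6,12,-2,2,3 for degrees 0…12.
Finally multiplying by (1 - 2x)^4, the product of all factors after the first has coefficients 3,-23,66,-76,-30,230,-334,128,278,-516,334,114,-349 for degrees 0…12.
[x^12] = 1·(-349) + 1·114 + 2·(-516) = -1267.

-1267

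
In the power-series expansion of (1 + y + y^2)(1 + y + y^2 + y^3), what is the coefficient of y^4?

(1 + y + y^2) has coefficients 1,1,1 for degrees 0…2.
(1 + y + y^2 + y^3) has coefficients 1,1,1,1,0 for degrees 0…4.
[y^4] = 1·0 + 1·1 + 1·1 = 2.

2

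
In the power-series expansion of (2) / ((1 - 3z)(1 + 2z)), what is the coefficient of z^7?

Partial fractions give a closed form: a_n = (6/5)·3^n + (4/5)·(-2)^n.
At n = 7: a_7 = 2522.

2522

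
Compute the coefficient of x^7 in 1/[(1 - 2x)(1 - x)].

The denominator gives the recurrence a_n = 3a_(n−1) − 2a_(n−2) for n ≥ 2; the numerator fixes a_0 = 1, a_1 = 3.
Iterating: 1, 3, 7, 15, 31, 63, 127, 255, so a_7 = 255.

255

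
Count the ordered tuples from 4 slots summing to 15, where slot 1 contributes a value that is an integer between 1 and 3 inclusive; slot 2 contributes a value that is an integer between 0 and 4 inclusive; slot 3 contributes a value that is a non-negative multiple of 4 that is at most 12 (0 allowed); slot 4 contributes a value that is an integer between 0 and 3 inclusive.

The generating function for the choices is (y + y² + y³)·(1 + y + y² + y³ + y⁴)·(1 + y⁴ + y⁸ + y¹²)·(1 + y + y² + y³); the count is [y¹⁵].
(y + y² + y³) has coefficients 0,1,1,1 for degrees 0…3.
(1 + y + y² + y³ + y⁴) has coefficients 1,1,1,1,1,0,0,0,0,0,0,0,0,0,0,0 for degrees 0…15.
Multiplying by (1 + y⁴ + y⁸ + y¹²) gives running coefficients 1,1,1,1,2,1,1,1,2,1,1,1,2,1,1,1 for degrees 0…15.
Finally multiplying by (1 + y + y² + y³), the product of all factors after the first has coefficients 1,2,3,4,5,5,5,5,5,5,5,5,5,5,5,5 for degrees 0…15.
[y¹⁵] = 1·5 + 1·5 + 1·5 = 15.

15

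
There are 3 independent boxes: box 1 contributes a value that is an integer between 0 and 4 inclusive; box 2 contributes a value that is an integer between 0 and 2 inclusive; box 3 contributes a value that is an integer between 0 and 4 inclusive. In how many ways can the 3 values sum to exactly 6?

12

The generating function for the choices is (1 + q + q² + q³ + q⁴)·(1 + q + q²)·(1 + q + q² + q³ + q⁴); the count is [q⁶].
(1 + q + q² + q³ + q⁴) has coefficients 1,1,1,1,1 for degrees 0…4.
(1 + q + q²) has coefficients 1,1,1,0,0,0,0 for degrees 0…6.
Finally multiplying by (1 + q + q² + q³ + q⁴), the product of all factors after the first has coefficients 1,2,3,3,3,2,1 for degrees 0…6.
[q⁶] = 1·1 + 1·2 + 1·3 + 1·3 + 1·3 = 12.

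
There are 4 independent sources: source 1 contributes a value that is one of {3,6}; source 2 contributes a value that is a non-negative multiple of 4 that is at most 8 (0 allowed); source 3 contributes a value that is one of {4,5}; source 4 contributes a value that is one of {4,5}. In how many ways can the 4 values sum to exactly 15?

The generating function for the choices is (z³ + z⁶)·(1 + z⁴ + z⁸)·(z⁴ + z⁵)·(z⁴ + z⁵); the count is [z¹⁵].
(z³ + z⁶) has coefficients 0,0,0,1,0,0,1 for degrees 0…6.
(1 + z⁴ + z⁸) has coefficients 1,0,0,0,1,0,0,0,1,0,0,0,0,0,0,0 for degrees 0…15.
Multiplying by (z⁴ + z⁵) gives running coefficients 0,0,0,0,1,1,0,0,1,1,0,0,1,1,0,0 for degrees 0…15.
Finally multiplying by (z⁴ + z⁵), the product of all factors after the first has coefficients 0,0,0,0,0,0,0,0,1,2,1,0,1,2,1,0 for degrees 0…15.
[z¹⁵] = 1·1 + 1·2 = 3.

3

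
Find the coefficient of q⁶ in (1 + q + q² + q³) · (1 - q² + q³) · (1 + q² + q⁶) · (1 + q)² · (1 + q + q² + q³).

17

(1 + q + q² + q³) has coefficients 1,1,1,1 for degrees 0…3.
(1 - q² + q³) has coefficients 1,0,-1,1,0,0,0 for degrees 0…6.
Multiplying by (1 + q² + q⁶) gives running coefficients 1,0,0,1,-1,1,1 for degrees 0…6.
Multiplying by (1 + q)² gives running coefficients 1,2,1,1,1,0,2 for degrees 0…6.
Finally multiplying by (1 + q + q² + q³), the product of all factors after the first has coefficients 1,3,4,5,5,3,4 for degrees 0…6.
[q⁶] = 1·4 + 1·3 + 1·5 + 1·5 = 17.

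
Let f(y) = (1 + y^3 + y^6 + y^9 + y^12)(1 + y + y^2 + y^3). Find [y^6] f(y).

(1 + y^3 + y^6 + y^9 + y^12) has coefficients 1,0,0,1,0,0,1 for degrees 0…6.
(1 + y + y^2 + y^3) has coefficients 1,1,1,1,0,0,0 for degrees 0…6.
[y^6] = 1·0 + 1·1 + 1·1 = 2.

2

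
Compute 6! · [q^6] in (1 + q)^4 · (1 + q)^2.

The EGF product rule gives c_6 = Σ_{k_1+k_2=6} C(6; k_1,k_2) · ∏ g_i(k_i), where (1+q)^4 gives the falling factorial (4)_k; (1+q)^2 gives the falling factorial (2)_k.
g_1(k) for k = 0…6: 1, 4, 12, 24, 24, 0, 0.
g_2(k) for k = 0…6: 1, 2, 2, 0, 0, 0, 0.
c_6 = Σ_k C(6,k)·g_1(k)·g_2(6−k) = 15·24·2 = 720.

720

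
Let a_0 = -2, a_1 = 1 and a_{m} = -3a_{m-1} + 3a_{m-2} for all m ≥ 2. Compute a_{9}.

The ordinary generating function has denominator 1 + 3q - 3q^2.
Iterating the recurrence: a_0,…,a_{9} = -2, 1, -9, 30, -117, 441, -1674, 6345, -24057, 91206.

91206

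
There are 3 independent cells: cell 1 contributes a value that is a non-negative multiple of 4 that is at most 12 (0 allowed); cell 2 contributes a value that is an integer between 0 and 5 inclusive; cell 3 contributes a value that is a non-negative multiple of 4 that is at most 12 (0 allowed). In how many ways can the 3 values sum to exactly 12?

7

The generating function for the choices is (1 + q^4 + q^8 + q^12)·(1 + q + q^2 + q^3 + q^4 + q^5)·(1 + q^4 + q^8 + q^12); the count is [q^12].
(1 + q^4 + q^8 + q^12) has coefficients 1,0,0,0,1,0,0,0,1,0,0,0,1 for degrees 0…12.
(1 + q + q^2 + q^3 + q^4 + q^5) has coefficients 1,1,1,1,1,1,0,0,0,0,0,0,0 for degrees 0…12.
Finally multiplying by (1 + q^4 + q^8 + q^12), the product of all factors after the first has coefficients 1,1,1,1,2,2,1,1,2,2,1,1,2 for degrees 0…12.
[q^12] = 1·2 + 1·2 + 1·2 + 1·1 = 7.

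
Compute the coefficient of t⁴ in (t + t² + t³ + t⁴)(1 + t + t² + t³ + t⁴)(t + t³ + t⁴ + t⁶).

(t + t² + t³ + t⁴) has coefficients 0,1,1,1,1 for degrees 0…4.
(1 + t + t² + t³ + t⁴) has coefficients 1,1,1,1,1 for degrees 0…4.
Finally multiplying by (t + t³ + t⁴ + t⁶), the product of all factors after the first has coefficients 0,1,1,2,3 for degrees 0…4.
[t⁴] = 1·2 + 1·1 + 1·1 + 1·0 = 4.

4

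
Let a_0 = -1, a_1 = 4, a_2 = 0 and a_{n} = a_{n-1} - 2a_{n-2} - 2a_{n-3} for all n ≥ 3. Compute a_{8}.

-2

The ordinary generating function has denominator 1 - q + 2q^2 + 2q^3.
Iterating the recurrence: a_0,…,a_{8} = -1, 4, 0, -6, -14, -2, 38, 70, -2.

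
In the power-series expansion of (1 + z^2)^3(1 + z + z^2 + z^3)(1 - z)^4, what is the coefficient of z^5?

-9

(1 + z^2)^3 has coefficients 1,0,3,0,3,0 for degrees 0…5.
(1 + z + z^2 + z^3) has coefficients 1,1,1,1,0,0 for degrees 0…5.
Finally multiplying by (1 - z)^4, the product of all factors after the first has coefficients 1,-3,3,-1,-1,3 for degrees 0…5.
[z^5] = 1·3 + 3·(-1) + 3·(-3) = -9.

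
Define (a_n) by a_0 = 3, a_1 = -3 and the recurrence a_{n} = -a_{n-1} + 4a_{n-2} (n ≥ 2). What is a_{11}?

The ordinary generating function has denominator 1 + z - 4z^2.
Iterating the recurrence: a_0,…,a_{11} = 3, -3, 15, -27, 87, -195, 543, -1323, 3495, -8787, 22767, -57915.

-57915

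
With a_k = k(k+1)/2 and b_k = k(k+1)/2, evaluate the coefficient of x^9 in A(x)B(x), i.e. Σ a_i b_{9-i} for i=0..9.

792

The convolution is the x^9 coefficient of A(x)B(x).
Σ = 0·45 + 1·36 + 3·28 + 6·21 + 10·15 + 15·10 + 21·6 + 28·3 + 36·1 + 45·0 = 792.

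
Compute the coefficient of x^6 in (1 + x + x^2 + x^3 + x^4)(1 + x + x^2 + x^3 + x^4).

(1 + x + x^2 + x^3 + x^4) has coefficients 1,1,1,1,1 for degrees 0…4.
(1 + x + x^2 + x^3 + x^4) has coefficients 1,1,1,1,1,0,0 for degrees 0…6.
[x^6] = 1·0 + 1·0 + 1·1 + 1·1 + 1·1 = 3.

3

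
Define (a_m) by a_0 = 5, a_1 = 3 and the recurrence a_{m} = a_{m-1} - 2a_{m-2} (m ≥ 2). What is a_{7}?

-29

The ordinary generating function has denominator 1 - y + 2y^2.
Iterating the recurrence: a_0,…,a_{7} = 5, 3, -7, -13, 1, 27, 25, -29.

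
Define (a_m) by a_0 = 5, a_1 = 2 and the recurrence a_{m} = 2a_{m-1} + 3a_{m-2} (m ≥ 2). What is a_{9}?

The ordinary generating function has denominator 1 - 2q - 3q^2.
Iterating the recurrence: a_0,…,a_{9} = 5, 2, 19, 44, 145, 422, 1279, 3824, 11485, 34442.

34442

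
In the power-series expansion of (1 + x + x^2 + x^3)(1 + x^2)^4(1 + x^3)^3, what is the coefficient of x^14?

(1 + x + x^2 + x^3) has coefficients 1,1,1,1 for degrees 0…3.
(1 + x^2)^4 has coefficients 1,0,4,0,6,0,4,0,1,0,0,0,0,0,0 for degrees 0…14.
Finally multiplying by (1 + x^3)^3, the product of all factors after the first has coefficients 1,0,4,3,6,12,7,18,13,13,18,7,12,6,3 for degrees 0…14.
[x^14] = 1·3 + 1·6 + 1·12 + 1·7 = 28.

28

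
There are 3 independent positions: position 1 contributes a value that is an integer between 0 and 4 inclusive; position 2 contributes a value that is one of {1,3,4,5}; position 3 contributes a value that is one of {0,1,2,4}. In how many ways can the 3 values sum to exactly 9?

10

The generating function for the choices is (1 + q + q² + q³ + q⁴)·(q + q³ + q⁴ + q⁵)·(1 + q + q² + q⁴); the count is [q⁹].
(1 + q + q² + q³ + q⁴) has coefficients 1,1,1,1,1 for degrees 0…4.
(q + q³ + q⁴ + q⁵) has coefficients 0,1,0,1,1,1,0,0,0,0 for degrees 0…9.
Finally multiplying by (1 + q + q² + q⁴), the product of all factors after the first has coefficients 0,1,1,2,2,4,2,2,1,1 for degrees 0…9.
[q⁹] = 1·1 + 1·1 + 1·2 + 1·2 + 1·4 = 10.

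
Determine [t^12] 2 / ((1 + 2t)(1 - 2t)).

The denominator gives the recurrence a_n = 4a_(n−2) for n ≥ 2; the numerator fixes a_0 = 2, a_1 = 0.
Iterating: 2, 0, 8, 0, 32, 0, 128, 0, 512, 0, 2048, 0, 8192, so a_12 = 8192.

8192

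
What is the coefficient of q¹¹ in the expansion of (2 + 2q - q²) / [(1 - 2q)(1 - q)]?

11261

The denominator gives the recurrence a_n = 3a_(n−1) − 2a_(n−2) for n ≥ 3; the numerator fixes a_0 = 2, a_1 = 8, a_2 = 19.
Iterating: 2, 8, 19, 41, 85, 173, 349, 701, 1405, 2813, 5629, 11261, so a_11 = 11261.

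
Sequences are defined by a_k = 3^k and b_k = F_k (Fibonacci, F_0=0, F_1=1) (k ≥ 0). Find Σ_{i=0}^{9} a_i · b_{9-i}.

11770

Write out a_i and b_{9-i} for i = 0,…,9 and sum the products.
Σ = 1·34 + 3·21 + 9·13 + 27·8 + 81·5 + 243·3 + 729·2 + 2187·1 + 6561·1 + 19683·0 = 11770.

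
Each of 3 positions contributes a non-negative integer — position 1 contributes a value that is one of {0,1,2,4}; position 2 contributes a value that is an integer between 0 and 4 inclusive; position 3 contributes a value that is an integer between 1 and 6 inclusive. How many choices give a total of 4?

The generating function for the choices is (1 + q + q² + q⁴)·(1 + q + q² + q³ + q⁴)·(q + q² + q³ + q⁴ + q⁵ + q⁶); the count is [q⁴].
(1 + q + q² + q⁴) has coefficients 1,1,1,0,1 for degrees 0…4.
(1 + q + q² + q³ + q⁴) has coefficients 1,1,1,1,1 for degrees 0…4.
Finally multiplying by (q + q² + q³ + q⁴ + q⁵ + q⁶), the product of all factors after the first has coefficients 0,1,2,3,4 for degrees 0…4.
[q⁴] = 1·4 + 1·3 + 1·2 + 1·0 = 9.

9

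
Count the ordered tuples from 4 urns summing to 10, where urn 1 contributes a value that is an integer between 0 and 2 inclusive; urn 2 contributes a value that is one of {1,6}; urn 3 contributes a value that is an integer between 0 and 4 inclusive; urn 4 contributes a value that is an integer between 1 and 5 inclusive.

15

The generating function for the choices is (1 + z + z^2)·(z + z^6)·(1 + z + z^2 + z^3 + z^4)·(z + z^2 + z^3 + z^4 + z^5); the count is [z^10].
(1 + z + z^2) has coefficients 1,1,1 for degrees 0…2.
(z + z^6) has coefficients 0,1,0,0,0,0,1,0,0,0,0 for degrees 0…10.
Multiplying by (1 + z + z^2 + z^3 + z^4) gives running coefficients 0,1,1,1,1,1,1,1,1,1,1 for degrees 0…10.
Finally multiplying by (z + z^2 + z^3 + z^4 + z^5), the product of all factors after the first has coefficients 0,0,1,2,3,4,5,5,5,5,5 for degrees 0…10.
[z^10] = 1·5 + 1·5 + 1·5 = 15.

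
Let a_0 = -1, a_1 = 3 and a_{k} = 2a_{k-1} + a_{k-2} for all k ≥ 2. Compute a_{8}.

1055

The ordinary generating function has denominator 1 - 2t - t^2.
Iterating the recurrence: a_0,…,a_{8} = -1, 3, 5, 13, 31, 75, 181, 437, 1055.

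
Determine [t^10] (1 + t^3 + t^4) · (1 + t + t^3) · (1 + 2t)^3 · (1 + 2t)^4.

(1 + t^3 + t^4) has coefficients 1,0,0,1,1 for degrees 0…4.
(1 + t + t^3) has coefficients 1,1,0,1,0,0,0,0,0,0,0 for degrees 0…10.
Multiplying by (1 + 2t)^3 gives running coefficients 1,7,18,21,14,12,8,0,0,0,0 for degrees 0…10.
Finally multiplying by (1 + 2t)^4, the product of all factors after the first has coefficients 1,15,98,365,854,1316,1400,1136,800,448,128 for degrees 0…10.
[t^10] = 1·128 + 1·1136 + 1·1400 = 2664.

2664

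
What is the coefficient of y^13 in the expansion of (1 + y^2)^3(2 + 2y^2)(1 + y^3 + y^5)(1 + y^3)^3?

74

(1 + y^2)^3 has coefficients 1,0,3,0,3,0,1 for degrees 0…6.
(2 + 2y^2) has coefficients 2,0,2,0,0,0,0,0,0,0,0,0,0,0 for degrees 0…13.
Multiplying by (1 + y^3 + y^5) gives running coefficients 2,0,2,2,0,4,0,2,0,0,0,0,0,0 for degrees 0…13.
Finally multiplying by (1 + y^3)^3, the product of all factors after the first has coefficients 2,0,2,8,0,10,12,2,18,8,6,14,2,6 for degrees 0…13.
[y^13] = 1·6 + 3·14 + 3·8 + 1·2 = 74.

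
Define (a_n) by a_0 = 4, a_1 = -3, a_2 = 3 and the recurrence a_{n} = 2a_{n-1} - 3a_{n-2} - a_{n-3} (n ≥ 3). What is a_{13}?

The ordinary generating function has denominator 1 - 2q + 3q^2 + q^3.
Iterating the recurrence: a_0,…,a_{13} = 4, -3, 3, 11, 16, -4, -67, -138, -71, 339, 1029, 1112, -1202, -6769.

-6769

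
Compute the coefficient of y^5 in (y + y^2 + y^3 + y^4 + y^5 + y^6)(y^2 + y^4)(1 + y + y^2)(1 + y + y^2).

(y + y^2 + y^3 + y^4 + y^5 + y^6) has coefficients 0,1,1,1,1,1 for degrees 0…5.
(y^2 + y^4) has coefficients 0,0,1,0,1,0 for degrees 0…5.
Multiplying by (1 + y + y^2) gives running coefficients 0,0,1,1,2,1 for degrees 0…5.
Finally multiplying by (1 + y + y^2), the product of all factors after the first has coefficients 0,0,1,2,4,4 for degrees 0…5.
[y^5] = 1·4 + 1·2 + 1·1 + 1·0 + 1·0 = 7.

7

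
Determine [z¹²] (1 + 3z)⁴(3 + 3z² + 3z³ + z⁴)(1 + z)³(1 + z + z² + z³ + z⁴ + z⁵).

(1 + 3z)⁴ has coefficients 1,12,54,108,81 for degrees 0…4.
(3 + 3z² + 3z³ + z⁴) has coefficients 3,0,3,3,1,0,0,0,0,0,0,0,0 for degrees 0…12.
Multiplying by (1 + z)³ gives running coefficients 3,9,12,15,19,15,6,1,0,0,0,0,0 for degrees 0…12.
Finally multiplying by (1 + z + z² + z³ + z⁴ + z⁵), the product of all factors after the first has coefficients 3,12,24,39,58,73,76,68,56,41,22,7,1 for degrees 0…12.
[z¹²] = 1·1 + 12·7 + 54·22 + 108·41 + 81·56 = 10237.

10237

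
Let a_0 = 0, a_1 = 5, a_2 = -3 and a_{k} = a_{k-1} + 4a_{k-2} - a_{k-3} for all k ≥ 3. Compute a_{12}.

21735

The ordinary generating function has denominator 1 - q - 4q^2 + q^3.
Iterating the recurrence: a_0,…,a_{12} = 0, 5, -3, 17, 0, 71, 54, 338, 483, 1781, 3375, 10016, 21735.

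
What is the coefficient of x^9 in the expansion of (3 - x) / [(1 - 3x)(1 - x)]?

78731

The denominator gives the recurrence a_n = 4a_(n−1) − 3a_(n−2) for n ≥ 3; the numerator fixes a_0 = 3, a_1 = 11, a_2 = 35.
Iterating: 3, 11, 35, 107, 323, 971, 2915, 8747, 26243, 78731, so a_9 = 78731.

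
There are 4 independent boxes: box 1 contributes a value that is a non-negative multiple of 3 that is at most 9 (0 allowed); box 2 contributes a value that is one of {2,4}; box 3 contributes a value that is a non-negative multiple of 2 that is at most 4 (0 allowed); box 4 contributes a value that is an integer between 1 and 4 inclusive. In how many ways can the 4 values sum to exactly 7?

The generating function for the choices is (1 + z³ + z⁶ + z⁹)·(z² + z⁴)·(1 + z² + z⁴)·(z + z² + z³ + z⁴); the count is [z⁷].
(1 + z³ + z⁶ + z⁹) has coefficients 1,0,0,1,0,0,1,0 for degrees 0…7.
(z² + z⁴) has coefficients 0,0,1,0,1,0,0,0 for degrees 0…7.
Multiplying by (1 + z² + z⁴) gives running coefficients 0,0,1,0,2,0,2,0 for degrees 0…7.
Finally multiplying by (z + z² + z³ + z⁴), the product of all factors after the first has coefficients 0,0,0,1,1,3,3,4 for degrees 0…7.
[z⁷] = 1·4 + 1·1 + 1·0 = 5.

5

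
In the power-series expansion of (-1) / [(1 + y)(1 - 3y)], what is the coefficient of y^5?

-182

The denominator gives the recurrence a_n = 2a_(n−1) + 3a_(n−2) for n ≥ 2; the numerator fixes a_0 = -1, a_1 = -2.
Iterating: -1, -2, -7, -20, -61, -182, so a_5 = -182.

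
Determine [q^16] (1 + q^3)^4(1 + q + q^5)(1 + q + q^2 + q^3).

(1 + q^3)^4 has coefficients 1,0,0,4,0,0,6,0,0,4,0,0,1 for degrees 0…12.
(1 + q + q^5) has coefficients 1,1,0,0,0,1,0,0,0,0,0,0,0,0,0,0,0 for degrees 0…16.
Finally multiplying by (1 + q + q^2 + q^3), the product of all factors after the first has coefficients 1,2,2,2,1,1,1,1,1,0,0,0,0,0,0,0,0 for degrees 0…16.
[q^16] = 1·0 + 4·0 + 6·0 + 4·1 + 1·1 = 5.

5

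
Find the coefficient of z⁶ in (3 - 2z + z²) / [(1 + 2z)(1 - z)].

The denominator gives the recurrence a_n = −a_(n−1) + 2a_(n−2) for n ≥ 3; the numerator fixes a_0 = 3, a_1 = -5, a_2 = 12.
Iterating: 3, -5, 12, -22, 46, -90, 182, so a_6 = 182.

182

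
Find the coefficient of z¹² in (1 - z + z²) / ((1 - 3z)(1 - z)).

The denominator gives the recurrence a_n = 4a_(n−1) − 3a_(n−2) for n ≥ 3; the numerator fixes a_0 = 1, a_1 = 3, a_2 = 10.
Iterating: 1, 3, 10, 31, 94, 283, 850, 2551, 7654, 22963, 68890, 206671, 620014, so a_12 = 620014.

620014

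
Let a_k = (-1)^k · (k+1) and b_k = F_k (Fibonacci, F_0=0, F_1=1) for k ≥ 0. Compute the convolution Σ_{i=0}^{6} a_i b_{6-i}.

The convolution is the t^6 coefficient of A(t)B(t).
Σ = 1·8 − 2·5 + 3·3 − 4·2 + 5·1 − 6·1 + 7·0 = -2.

-2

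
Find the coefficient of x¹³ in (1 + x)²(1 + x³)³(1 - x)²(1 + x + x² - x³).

-4

(1 + x)² has coefficients 1,2,1 for degrees 0…2.
(1 + x³)³ has coefficients 1,0,0,3,0,0,3,0,0,1,0,0,0,0 for degrees 0…13.
Multiplying by (1 - x)² gives running coefficients 1,-2,1,3,-6,3,3,-6,3,1,-2,1,0,0 for degrees 0…13.
Finally multiplying by (1 + x + x² - x³), the product of all factors after the first has coefficients 1,-1,0,1,0,-1,-3,6,-3,-5,8,-3,-2,3 for degrees 0…13.
[x¹³] = 1·3 + 2·(-2) + 1·(-3) = -4.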